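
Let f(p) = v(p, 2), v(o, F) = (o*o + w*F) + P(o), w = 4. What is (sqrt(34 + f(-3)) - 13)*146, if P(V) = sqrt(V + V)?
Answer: -1898 + 146*sqrt(51 + I*sqrt(6)) ≈ -855.05 + 25.032*I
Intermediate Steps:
P(V) = sqrt(2)*sqrt(V) (P(V) = sqrt(2*V) = sqrt(2)*sqrt(V))
v(o, F) = o**2 + 4*F + sqrt(2)*sqrt(o) (v(o, F) = (o*o + 4*F) + sqrt(2)*sqrt(o) = (o**2 + 4*F) + sqrt(2)*sqrt(o) = o**2 + 4*F + sqrt(2)*sqrt(o))
f(p) = 8 + p**2 + sqrt(2)*sqrt(p) (f(p) = p**2 + 4*2 + sqrt(2)*sqrt(p) = p**2 + 8 + sqrt(2)*sqrt(p) = 8 + p**2 + sqrt(2)*sqrt(p))
(sqrt(34 + f(-3)) - 13)*146 = (sqrt(34 + (8 + (-3)**2 + sqrt(2)*sqrt(-3))) - 13)*146 = (sqrt(34 + (8 + 9 + sqrt(2)*(I*sqrt(3)))) - 13)*146 = (sqrt(34 + (8 + 9 + I*sqrt(6))) - 13)*146 = (sqrt(34 + (17 + I*sqrt(6))) - 13)*146 = (sqrt(51 + I*sqrt(6)) - 13)*146 = (-13 + sqrt(51 + I*sqrt(6)))*146 = -1898 + 146*sqrt(51 + I*sqrt(6))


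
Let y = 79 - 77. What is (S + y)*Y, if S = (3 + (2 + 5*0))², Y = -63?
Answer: -1701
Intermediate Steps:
y = 2
S = 25 (S = (3 + (2 + 0))² = (3 + 2)² = 5² = 25)
(S + y)*Y = (25 + 2)*(-63) = 27*(-63) = -1701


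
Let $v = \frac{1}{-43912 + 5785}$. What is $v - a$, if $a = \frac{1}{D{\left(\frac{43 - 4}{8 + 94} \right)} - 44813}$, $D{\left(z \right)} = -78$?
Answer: $- \frac{6764}{1711559157} \approx -3.952 \cdot 10^{-6}$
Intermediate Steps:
$a = - \frac{1}{44891}$ ($a = \frac{1}{-78 - 44813} = \frac{1}{-44891} = - \frac{1}{44891} \approx -2.2276 \cdot 10^{-5}$)
$v = - \frac{1}{38127}$ ($v = \frac{1}{-38127} = - \frac{1}{38127} \approx -2.6228 \cdot 10^{-5}$)
$v - a = - \frac{1}{38127} - - \frac{1}{44891} = - \frac{1}{38127} + \frac{1}{44891} = - \frac{6764}{1711559157}$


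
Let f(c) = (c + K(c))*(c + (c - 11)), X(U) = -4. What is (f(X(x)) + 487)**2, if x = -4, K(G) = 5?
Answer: 219024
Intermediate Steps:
f(c) = (-11 + 2*c)*(5 + c) (f(c) = (c + 5)*(c + (c - 11)) = (5 + c)*(c + (-11 + c)) = (5 + c)*(-11 + 2*c) = (-11 + 2*c)*(5 + c))
(f(X(x)) + 487)**2 = ((-55 - 1*(-4) + 2*(-4)**2) + 487)**2 = ((-55 + 4 + 2*16) + 487)**2 = ((-55 + 4 + 32) + 487)**2 = (-19 + 487)**2 = 468**2 = 219024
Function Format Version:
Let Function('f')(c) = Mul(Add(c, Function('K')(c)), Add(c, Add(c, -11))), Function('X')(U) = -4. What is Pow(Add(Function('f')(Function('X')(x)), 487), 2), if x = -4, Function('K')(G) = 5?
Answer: 219024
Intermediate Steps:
Function('f')(c) = Mul(Add(-11, Mul(2, c)), Add(5, c)) (Function('f')(c) = Mul(Add(c, 5), Add(c, Add(c, -11))) = Mul(Add(5, c), Add(c, Add(-11, c))) = Mul(Add(5, c), Add(-11, Mul(2, c))) = Mul(Add(-11, Mul(2, c)), Add(5, c)))
Pow(Add(Function('f')(Function('X')(x)), 487), 2) = Pow(Add(Add(-55, Mul(-1, -4), Mul(2, Pow(-4, 2))), 487), 2) = Pow(Add(Add(-55, 4, Mul(2, 16)), 487), 2) = Pow(Add(Add(-55, 4, 32), 487), 2) = Pow(Add(-19, 487), 2) = Pow(468, 2) = 219024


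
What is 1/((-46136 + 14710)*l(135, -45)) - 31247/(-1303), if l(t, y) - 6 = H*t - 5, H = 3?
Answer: 398679096829/16624919668 ≈ 23.981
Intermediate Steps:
l(t, y) = 1 + 3*t (l(t, y) = 6 + (3*t - 5) = 6 + (-5 + 3*t) = 1 + 3*t)
1/((-46136 + 14710)*l(135, -45)) - 31247/(-1303) = 1/((-46136 + 14710)*(1 + 3*135)) - 31247/(-1303) = 1/((-31426)*(1 + 405)) - 31247*(-1/1303) = -1/31426/406 + 31247/1303 = -1/31426*1/406 + 31247/1303 = -1/12758956 + 31247/1303 = 398679096829/16624919668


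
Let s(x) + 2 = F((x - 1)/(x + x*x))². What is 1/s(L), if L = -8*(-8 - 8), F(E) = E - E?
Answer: -½ ≈ -0.50000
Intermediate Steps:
F(E) = 0
L = 128 (L = -8*(-16) = 128)
s(x) = -2 (s(x) = -2 + 0² = -2 + 0 = -2)
1/s(L) = 1/(-2) = -½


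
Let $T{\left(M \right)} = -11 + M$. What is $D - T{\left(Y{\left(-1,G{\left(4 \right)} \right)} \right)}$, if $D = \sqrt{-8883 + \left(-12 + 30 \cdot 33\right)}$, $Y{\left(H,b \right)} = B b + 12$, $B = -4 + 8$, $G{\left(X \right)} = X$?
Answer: $-17 + i \sqrt{7905} \approx -17.0 + 88.91 i$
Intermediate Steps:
$B = 4$
$Y{\left(H,b \right)} = 12 + 4 b$ ($Y{\left(H,b \right)} = 4 b + 12 = 12 + 4 b$)
$D = i \sqrt{7905}$ ($D = \sqrt{-8883 + \left(-12 + 990\right)} = \sqrt{-8883 + 978} = \sqrt{-7905} = i \sqrt{7905} \approx 88.91 i$)
$D - T{\left(Y{\left(-1,G{\left(4 \right)} \right)} \right)} = i \sqrt{7905} - \left(-11 + \left(12 + 4 \cdot 4\right)\right) = i \sqrt{7905} - \left(-11 + \left(12 + 16\right)\right) = i \sqrt{7905} - \left(-11 + 28\right) = i \sqrt{7905} - 17 = -17 + i \sqrt{7905}$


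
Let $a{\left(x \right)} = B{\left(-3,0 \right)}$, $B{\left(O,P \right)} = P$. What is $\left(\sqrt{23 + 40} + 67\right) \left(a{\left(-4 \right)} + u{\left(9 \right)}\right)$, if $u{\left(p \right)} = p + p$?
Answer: $1206 + 54 \sqrt{7} \approx 1348.9$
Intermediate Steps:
$u{\left(p \right)} = 2 p$
$a{\left(x \right)} = 0$
$\left(\sqrt{23 + 40} + 67\right) \left(a{\left(-4 \right)} + u{\left(9 \right)}\right) = \left(\sqrt{23 + 40} + 67\right) \left(0 + 2 \cdot 9\right) = \left(\sqrt{63} + 67\right) \left(0 + 18\right) = \left(3 \sqrt{7} + 67\right) 18 = \left(67 + 3 \sqrt{7}\right) 18 = 1206 + 54 \sqrt{7}$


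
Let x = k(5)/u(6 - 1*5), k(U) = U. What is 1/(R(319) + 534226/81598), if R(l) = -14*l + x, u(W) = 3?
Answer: -11127/49601788 ≈ -0.00022433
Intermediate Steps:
x = 5/3 ≈ 1.6667
R(l) = 5/3 - 14*l (R(l) = -14*l + 5/3 = 5/3 - 14*l)
1/(R(319) + 534226/81598) = 1/((5/3 - 14*319) + 534226/81598) = 1/((5/3 - 4466) + 534226*(1/81598)) = 1/(-13393/3 + 24283/3709) = 1/(-49601788/11127) = -11127/49601788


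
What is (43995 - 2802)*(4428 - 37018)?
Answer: -1342479870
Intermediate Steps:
(43995 - 2802)*(4428 - 37018) = 41193*(-32590) = -1342479870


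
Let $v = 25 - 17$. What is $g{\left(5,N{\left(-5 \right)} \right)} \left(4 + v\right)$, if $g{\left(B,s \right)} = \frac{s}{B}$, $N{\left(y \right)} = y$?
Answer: $-12$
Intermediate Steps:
$v = 8$
$g{\left(5,N{\left(-5 \right)} \right)} \left(4 + v\right) = - \frac{5}{5} \left(4 + 8\right) = \left(-5\right) \frac{1}{5} \cdot 12 = \left(-1\right) 12 = -12$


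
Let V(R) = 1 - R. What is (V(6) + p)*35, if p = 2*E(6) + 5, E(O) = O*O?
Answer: 2520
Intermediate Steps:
E(O) = O²
p = 77 (p = 2*6² + 5 = 2*36 + 5 = 72 + 5 = 77)
(V(6) + p)*35 = ((1 - 1*6) + 77)*35 = ((1 - 6) + 77)*35 = (-5 + 77)*35 = 72*35 = 2520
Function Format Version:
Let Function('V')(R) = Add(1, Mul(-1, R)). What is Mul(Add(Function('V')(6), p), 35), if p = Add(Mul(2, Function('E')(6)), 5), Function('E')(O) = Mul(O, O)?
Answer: 2520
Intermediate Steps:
Function('E')(O) = Pow(O, 2)
p = 77 (p = Add(Mul(2, Pow(6, 2)), 5) = Add(Mul(2, 36), 5) = Add(72, 5) = 77)
Mul(Add(Function('V')(6), p), 35) = Mul(Add(Add(1, Mul(-1, 6)), 77), 35) = Mul(Add(Add(1, -6), 77), 35) = Mul(Add(-5, 77), 35) = Mul(72, 35) = 2520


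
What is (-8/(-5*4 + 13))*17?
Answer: 136/7 ≈ 19.429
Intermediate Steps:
(-8/(-5*4 + 13))*17 = (-8/(-20 + 13))*17 = (-8/(-7))*17 = -⅐*(-8)*17 = (8/7)*17 = 136/7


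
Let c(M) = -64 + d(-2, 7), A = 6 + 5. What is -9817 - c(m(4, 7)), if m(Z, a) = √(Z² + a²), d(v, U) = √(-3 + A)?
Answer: -9753 - 2*√2 ≈ -9755.8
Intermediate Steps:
A = 11
d(v, U) = 2*√2 (d(v, U) = √(-3 + 11) = √8 = 2*√2)
c(M) = -64 + 2*√2
-9817 - c(m(4, 7)) = -9817 - (-64 + 2*√2) = -9817 + (64 - 2*√2) = -9753 - 2*√2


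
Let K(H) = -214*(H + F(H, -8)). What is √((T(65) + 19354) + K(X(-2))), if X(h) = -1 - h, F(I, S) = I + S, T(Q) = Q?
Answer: √20703 ≈ 143.89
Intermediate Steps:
K(H) = 1712 - 428*H (K(H) = -214*(H + (H - 8)) = -214*(H + (-8 + H)) = -214*(-8 + 2*H) = 1712 - 428*H)
√((T(65) + 19354) + K(X(-2))) = √((65 + 19354) + (1712 - 428*(-1 - 1*(-2)))) = √(19419 + (1712 - 428*(-1 + 2))) = √(19419 + (1712 - 428*1)) = √(19419 + (1712 - 428)) = √(19419 + 1284) = √20703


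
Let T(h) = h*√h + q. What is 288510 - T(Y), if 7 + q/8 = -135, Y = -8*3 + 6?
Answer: 289646 + 54*I*√2 ≈ 2.8965e+5 + 76.368*I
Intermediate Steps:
Y = -18 (Y = -24 + 6 = -18)
q = -1136 (q = -56 + 8*(-135) = -56 - 1080 = -1136)
T(h) = -1136 + h^(3/2) (T(h) = h*√h - 1136 = h^(3/2) - 1136 = -1136 + h^(3/2))
288510 - T(Y) = 288510 - (-1136 + (-18)^(3/2)) = 288510 - (-1136 - 54*I*√2) = 288510 + (1136 + 54*I*√2) = 289646 + 54*I*√2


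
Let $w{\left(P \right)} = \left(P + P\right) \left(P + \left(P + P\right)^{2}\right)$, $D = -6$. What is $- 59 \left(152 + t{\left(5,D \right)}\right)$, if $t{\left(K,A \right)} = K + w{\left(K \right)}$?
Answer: $-71213$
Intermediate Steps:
$w{\left(P \right)} = 2 P \left(P + 4 P^{2}\right)$ ($w{\left(P \right)} = 2 P \left(P + \left(2 P\right)^{2}\right) = 2 P \left(P + 4 P^{2}\right)$)
$t{\left(K,A \right)} = K + K^{2} \left(2 + 8 K\right)$
$- 59 \left(152 + t{\left(5,D \right)}\right) = - 59 \left(152 + 5 \left(1 + 2 \cdot 5 \left(1 + 4 \cdot 5\right)\right)\right) = - 59 \left(152 + 5 \left(1 + 2 \cdot 5 \left(1 + 20\right)\right)\right) = - 59 \left(152 + 5 \left(1 + 2 \cdot 5 \cdot 21\right)\right) = - 59 \left(152 + 5 \left(1 + 210\right)\right) = - 59 \left(152 + 5 \cdot 211\right) = - 59 \left(152 + 1055\right) = \left(-59\right) 1207 = -71213$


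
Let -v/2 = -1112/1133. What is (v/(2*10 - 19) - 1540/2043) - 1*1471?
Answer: -3402152837/2314719 ≈ -1469.8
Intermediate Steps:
v = 2224/1133 (v = -(-2224)/1133 = -2*(-1112/1133) = 2224/1133 ≈ 1.9629)
(v/(2*10 - 19) - 1540/2043) - 1*1471 = (2224/(1133*(2*10 - 19)) - 1540/2043) - 1*1471 = (2224/(1133*(20 - 19)) - 1540*1/2043) - 1471 = ((2224/1133)/1 - 1540/2043) - 1471 = ((2224/1133)*1 - 1540/2043) - 1471 = (2224/1133 - 1540/2043) - 1471 = 2798812/2314719 - 1471 = -3402152837/2314719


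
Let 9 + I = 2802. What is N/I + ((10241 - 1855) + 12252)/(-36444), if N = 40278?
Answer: 4796767/346218 ≈ 13.855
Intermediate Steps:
I = 2793 (I = -9 + 2802 = 2793)
N/I + ((10241 - 1855) + 12252)/(-36444) = 40278/2793 + ((10241 - 1855) + 12252)/(-36444) = 40278*(1/2793) + (8386 + 12252)*(-1/36444) = 274/19 + 20638*(-1/36444) = 274/19 - 10319/18222 = 4796767/346218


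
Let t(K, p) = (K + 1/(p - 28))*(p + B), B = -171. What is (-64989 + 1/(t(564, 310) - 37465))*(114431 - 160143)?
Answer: 34290733159416624/11542681 ≈ 2.9708e+9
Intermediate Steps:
t(K, p) = (-171 + p)*(K + 1/(-28 + p)) (t(K, p) = (K + 1/(p - 28))*(p - 171) = (K + 1/(-28 + p))*(-171 + p) = (-171 + p)*(K + 1/(-28 + p)))
(-64989 + 1/(t(564, 310) - 37465))*(114431 - 160143) = (-64989 + 1/((-171 + 310 + 4788*564 + 564*310² - 199*564*310)/(-28 + 310) - 37465))*(114431 - 160143) = (-64989 + 1/((-171 + 310 + 2700432 + 564*96100 - 34793160)/282 - 37465))*(-45712) = (-64989 + 1/((-171 + 310 + 2700432 + 54200400 - 34793160)/282 - 37465))*(-45712) = (-64989 + 1/((1/282)*22107811 - 37465))*(-45712) = (-64989 + 1/(22107811/282 - 37465))*(-45712) = (-64989 + 1/(11542681/282))*(-45712) = (-64989 + 282/11542681)*(-45712) = -750147295227/11542681*(-45712) = 34290733159416624/11542681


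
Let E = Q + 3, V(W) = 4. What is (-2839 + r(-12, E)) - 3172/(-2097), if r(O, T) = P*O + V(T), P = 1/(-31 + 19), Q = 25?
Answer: -5939726/2097 ≈ -2832.5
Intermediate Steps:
P = -1/12 (P = 1/(-12) = -1/12 ≈ -0.083333)
E = 28 (E = 25 + 3 = 28)
r(O, T) = 4 - O/12 (r(O, T) = -O/12 + 4 = 4 - O/12)
(-2839 + r(-12, E)) - 3172/(-2097) = (-2839 + (4 - 1/12*(-12))) - 3172/(-2097) = (-2839 + (4 + 1)) - 3172*(-1/2097) = (-2839 + 5) + 3172/2097 = -2834 + 3172/2097 = -5939726/2097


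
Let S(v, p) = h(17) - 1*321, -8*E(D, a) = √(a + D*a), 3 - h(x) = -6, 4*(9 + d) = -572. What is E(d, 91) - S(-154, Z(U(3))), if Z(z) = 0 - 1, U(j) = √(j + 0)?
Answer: 312 - I*√13741/8 ≈ 312.0 - 14.653*I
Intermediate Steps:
d = -152 (d = -9 + (¼)*(-572) = -9 - 143 = -152)
h(x) = 9 (h(x) = 3 - 1*(-6) = 3 + 6 = 9)
U(j) = √j
E(D, a) = -√(a + D*a)/8
Z(z) = -1
S(v, p) = -312 (S(v, p) = 9 - 1*321 = 9 - 321 = -312)
E(d, 91) - S(-154, Z(U(3))) = -√91*√(1 - 152)/8 - 1*(-312) = -I*√13741/8 + 312 = 312 - I*√13741/8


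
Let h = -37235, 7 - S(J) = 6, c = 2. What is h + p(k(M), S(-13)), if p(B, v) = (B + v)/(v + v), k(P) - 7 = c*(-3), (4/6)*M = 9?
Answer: -37234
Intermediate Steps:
M = 27/2 (M = (3/2)*9 = 27/2 ≈ 13.500)
S(J) = 1 (S(J) = 7 - 1*6 = 7 - 6 = 1)
k(P) = 1 (k(P) = 7 + 2*(-3) = 7 - 6 = 1)
p(B, v) = (B + v)/(2*v) (p(B, v) = (B + v)/((2*v)) = (B + v)*(1/(2*v)) = (B + v)/(2*v))
h + p(k(M), S(-13)) = -37235 + (½)*(1 + 1)/1 = -37235 + (½)*1*2 = -37235 + 1 = -37234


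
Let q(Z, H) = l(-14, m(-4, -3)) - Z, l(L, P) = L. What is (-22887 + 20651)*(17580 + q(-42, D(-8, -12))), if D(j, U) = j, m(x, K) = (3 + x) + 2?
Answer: -39371488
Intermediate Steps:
m(x, K) = 5 + x
q(Z, H) = -14 - Z
(-22887 + 20651)*(17580 + q(-42, D(-8, -12))) = (-22887 + 20651)*(17580 + (-14 - 1*(-42))) = -2236*(17580 + (-14 + 42)) = -2236*(17580 + 28) = -2236*17608 = -39371488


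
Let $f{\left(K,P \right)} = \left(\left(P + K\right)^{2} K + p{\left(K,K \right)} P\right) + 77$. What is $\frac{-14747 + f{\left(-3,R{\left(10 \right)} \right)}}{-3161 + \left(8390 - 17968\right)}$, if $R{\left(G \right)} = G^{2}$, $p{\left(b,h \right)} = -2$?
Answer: $\frac{43097}{12739} \approx 3.3831$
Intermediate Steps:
$f{\left(K,P \right)} = 77 - 2 P + K \left(K + P\right)^{2}$ ($f{\left(K,P \right)} = \left(\left(P + K\right)^{2} K - 2 P\right) + 77 = \left(\left(K + P\right)^{2} K - 2 P\right) + 77 = \left(K \left(K + P\right)^{2} - 2 P\right) + 77 = \left(- 2 P + K \left(K + P\right)^{2}\right) + 77 = 77 - 2 P + K \left(K + P\right)^{2}$)
$\frac{-14747 + f{\left(-3,R{\left(10 \right)} \right)}}{-3161 + \left(8390 - 17968\right)} = \frac{-14747 - \left(-77 + 200 + 3 \left(-3 + 10^{2}\right)^{2}\right)}{-3161 + \left(8390 - 17968\right)} = \frac{-14747 - \left(123 + 3 \left(-3 + 100\right)^{2}\right)}{-3161 + \left(8390 - 17968\right)} = \frac{-14747 - \left(123 + 28227\right)}{-3161 - 9578} = \frac{-14747 - 28350}{-12739} = \left(-14747 - 28350\right) \left(- \frac{1}{12739}\right) = \left(-43097\right) \left(- \frac{1}{12739}\right) = \frac{43097}{12739}$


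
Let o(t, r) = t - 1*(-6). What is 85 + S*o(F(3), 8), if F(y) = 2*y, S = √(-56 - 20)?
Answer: 85 + 24*I*√19 ≈ 85.0 + 104.61*I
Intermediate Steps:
S = 2*I*√19 (S = √(-76) = 2*I*√19 ≈ 8.7178*I)
o(t, r) = 6 + t (o(t, r) = t + 6 = 6 + t)
85 + S*o(F(3), 8) = 85 + (2*I*√19)*(6 + 2*3) = 85 + (2*I*√19)*(6 + 6) = 85 + (2*I*√19)*12 = 85 + 24*I*√19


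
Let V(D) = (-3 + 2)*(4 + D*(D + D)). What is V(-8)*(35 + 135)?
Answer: -22440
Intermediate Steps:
V(D) = -4 - 2*D**2 (V(D) = -(4 + D*(2*D)) = -(4 + 2*D**2) = -4 - 2*D**2)
V(-8)*(35 + 135) = (-4 - 2*(-8)**2)*(35 + 135) = (-4 - 2*64)*170 = (-4 - 128)*170 = -132*170 = -22440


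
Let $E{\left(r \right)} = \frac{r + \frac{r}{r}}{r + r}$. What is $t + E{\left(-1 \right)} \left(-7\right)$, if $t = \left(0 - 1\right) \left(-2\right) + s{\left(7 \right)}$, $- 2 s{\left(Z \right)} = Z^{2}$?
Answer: $- \frac{45}{2} \approx -22.5$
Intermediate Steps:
$E{\left(r \right)} = \frac{1 + r}{2 r}$ ($E{\left(r \right)} = \frac{r + 1}{2 r} = \left(1 + r\right) \frac{1}{2 r} = \frac{1 + r}{2 r}$)
$s{\left(Z \right)} = - \frac{Z^{2}}{2}$
$t = - \frac{45}{2}$ ($t = \left(0 - 1\right) \left(-2\right) - \frac{7^{2}}{2} = \left(-1\right) \left(-2\right) - \frac{49}{2} = 2 - \frac{49}{2} = - \frac{45}{2} \approx -22.5$)
$t + E{\left(-1 \right)} \left(-7\right) = - \frac{45}{2} + \frac{1 - 1}{2 \left(-1\right)} \left(-7\right) = - \frac{45}{2} + \frac{1}{2} \left(-1\right) 0 \left(-7\right) = - \frac{45}{2} + 0 \left(-7\right) = - \frac{45}{2} + 0 = - \frac{45}{2}$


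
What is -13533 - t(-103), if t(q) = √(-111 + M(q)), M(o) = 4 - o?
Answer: -13533 - 2*I ≈ -13533.0 - 2.0*I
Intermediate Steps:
t(q) = √(-107 - q) (t(q) = √(-111 + (4 - q)) = √(-107 - q))
-13533 - t(-103) = -13533 - √(-107 - 1*(-103)) = -13533 - √(-107 + 103) = -13533 - √(-4) = -13533 - 2*I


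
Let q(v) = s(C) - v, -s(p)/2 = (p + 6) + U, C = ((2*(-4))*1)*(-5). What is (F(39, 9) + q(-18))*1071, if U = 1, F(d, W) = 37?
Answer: -41769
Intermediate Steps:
C = 40 (C = -8*1*(-5) = -8*(-5) = 40)
s(p) = -14 - 2*p (s(p) = -2*((p + 6) + 1) = -2*((6 + p) + 1) = -2*(7 + p) = -14 - 2*p)
q(v) = -94 - v (q(v) = (-14 - 2*40) - v = (-14 - 80) - v = -94 - v)
(F(39, 9) + q(-18))*1071 = (37 + (-94 - 1*(-18)))*1071 = (37 + (-94 + 18))*1071 = (37 - 76)*1071 = -39*1071 = -41769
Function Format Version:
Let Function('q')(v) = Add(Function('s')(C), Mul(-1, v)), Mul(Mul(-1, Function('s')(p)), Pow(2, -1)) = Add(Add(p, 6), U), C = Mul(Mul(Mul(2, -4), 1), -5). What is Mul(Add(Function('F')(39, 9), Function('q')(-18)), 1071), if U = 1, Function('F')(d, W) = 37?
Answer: -41769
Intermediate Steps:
C = 40 (C = Mul(Mul(-8, 1), -5) = Mul(-8, -5) = 40)
Function('s')(p) = Add(-14, Mul(-2, p)) (Function('s')(p) = Mul(-2, Add(Add(p, 6), 1)) = Mul(-2, Add(Add(6, p), 1)) = Mul(-2, Add(7, p)) = Add(-14, Mul(-2, p)))
Function('q')(v) = Add(-94, Mul(-1, v)) (Function('q')(v) = Add(Add(-14, Mul(-2, 40)), Mul(-1, v)) = Add(Add(-14, -80), Mul(-1, v)) = Add(-94, Mul(-1, v)))
Mul(Add(Function('F')(39, 9), Function('q')(-18)), 1071) = Mul(Add(37, Add(-94, Mul(-1, -18))), 1071) = Mul(Add(37, Add(-94, 18)), 1071) = Mul(Add(37, -76), 1071) = Mul(-39, 1071) = -41769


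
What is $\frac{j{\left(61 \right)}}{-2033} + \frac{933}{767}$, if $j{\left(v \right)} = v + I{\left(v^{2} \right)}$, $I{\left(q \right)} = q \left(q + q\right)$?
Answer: $- \frac{21237670092}{1559311} \approx -13620.0$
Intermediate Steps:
$I{\left(q \right)} = 2 q^{2}$ ($I{\left(q \right)} = q 2 q = 2 q^{2}$)
$j{\left(v \right)} = v + 2 v^{4}$ ($j{\left(v \right)} = v + 2 \left(v^{2}\right)^{2} = v + 2 v^{4}$)
$\frac{j{\left(61 \right)}}{-2033} + \frac{933}{767} = \frac{61 + 2 \cdot 61^{4}}{-2033} + \frac{933}{767} = \left(61 + 2 \cdot 13845841\right) \left(- \frac{1}{2033}\right) + 933 \cdot \frac{1}{767} = \left(61 + 27691682\right) \left(- \frac{1}{2033}\right) + \frac{933}{767} = 27691743 \left(- \frac{1}{2033}\right) + \frac{933}{767} = - \frac{27691743}{2033} + \frac{933}{767} = - \frac{21237670092}{1559311}$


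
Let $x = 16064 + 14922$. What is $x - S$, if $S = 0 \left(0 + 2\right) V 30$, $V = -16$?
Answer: $30986$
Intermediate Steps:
$x = 30986$
$S = 0$ ($S = 0 \left(0 + 2\right) \left(-16\right) 30 = 0 \cdot 2 \left(-16\right) 30 = 0 \left(-16\right) 30 = 0 \cdot 30 = 0$)
$x - S = 30986 - 0 = 30986 + 0 = 30986$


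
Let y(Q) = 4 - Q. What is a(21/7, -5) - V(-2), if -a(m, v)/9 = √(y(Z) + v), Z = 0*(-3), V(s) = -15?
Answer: 15 - 9*I ≈ 15.0 - 9.0*I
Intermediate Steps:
Z = 0
a(m, v) = -9*√(4 + v) (a(m, v) = -9*√((4 - 1*0) + v) = -9*√((4 + 0) + v) = -9*√(4 + v))
a(21/7, -5) - V(-2) = -9*√(4 - 5) - 1*(-15) = -9*I + 15 = 15 - 9*I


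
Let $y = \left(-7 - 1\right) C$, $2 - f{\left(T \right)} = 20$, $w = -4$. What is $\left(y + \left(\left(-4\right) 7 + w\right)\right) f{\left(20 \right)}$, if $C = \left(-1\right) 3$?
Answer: $144$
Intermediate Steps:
$f{\left(T \right)} = -18$ ($f{\left(T \right)} = 2 - 20 = -18$)
$C = -3$
$y = 24$ ($y = \left(-7 - 1\right) \left(-3\right) = \left(-8\right) \left(-3\right) = 24$)
$\left(y + \left(\left(-4\right) 7 + w\right)\right) f{\left(20 \right)} = \left(24 - 32\right) \left(-18\right) = \left(-8\right) \left(-18\right) = 144$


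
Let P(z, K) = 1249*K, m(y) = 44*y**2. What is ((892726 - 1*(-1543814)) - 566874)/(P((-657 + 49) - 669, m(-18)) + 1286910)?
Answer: 311611/3182109 ≈ 0.097926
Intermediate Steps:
((892726 - 1*(-1543814)) - 566874)/(P((-657 + 49) - 669, m(-18)) + 1286910) = ((892726 - 1*(-1543814)) - 566874)/(1249*(44*(-18)**2) + 1286910) = ((892726 + 1543814) - 566874)/(1249*(44*324) + 1286910) = (2436540 - 566874)/(1249*14256 + 1286910) = 1869666/(17805744 + 1286910) = 1869666/19092654 = 1869666*(1/19092654) = 311611/3182109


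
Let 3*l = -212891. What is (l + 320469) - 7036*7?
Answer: 600760/3 ≈ 2.0025e+5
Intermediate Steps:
l = -212891/3 (l = (⅓)*(-212891) = -212891/3 ≈ -70964.)
(l + 320469) - 7036*7 = (-212891/3 + 320469) - 7036*7 = 748516/3 - 49252 = 600760/3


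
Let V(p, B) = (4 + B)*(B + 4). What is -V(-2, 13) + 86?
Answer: -203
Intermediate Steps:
V(p, B) = (4 + B)² (V(p, B) = (4 + B)*(4 + B) = (4 + B)²)
-V(-2, 13) + 86 = -(4 + 13)² + 86 = -1*17² + 86 = -1*289 + 86 = -289 + 86 = -203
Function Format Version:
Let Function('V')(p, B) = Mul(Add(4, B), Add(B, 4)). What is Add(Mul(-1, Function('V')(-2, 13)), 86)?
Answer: -203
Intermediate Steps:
Function('V')(p, B) = Pow(Add(4, B), 2) (Function('V')(p, B) = Mul(Add(4, B), Add(4, B)) = Pow(Add(4, B), 2))
Add(Mul(-1, Function('V')(-2, 13)), 86) = Add(Mul(-1, Pow(Add(4, 13), 2)), 86) = Add(Mul(-1, Pow(17, 2)), 86) = Add(Mul(-1, 289), 86) = Add(-289, 86) = -203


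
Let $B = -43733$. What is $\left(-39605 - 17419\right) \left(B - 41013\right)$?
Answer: $4832555904$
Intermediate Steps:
$\left(-39605 - 17419\right) \left(B - 41013\right) = \left(-39605 - 17419\right) \left(-43733 - 41013\right) = \left(-57024\right) \left(-84746\right) = 4832555904$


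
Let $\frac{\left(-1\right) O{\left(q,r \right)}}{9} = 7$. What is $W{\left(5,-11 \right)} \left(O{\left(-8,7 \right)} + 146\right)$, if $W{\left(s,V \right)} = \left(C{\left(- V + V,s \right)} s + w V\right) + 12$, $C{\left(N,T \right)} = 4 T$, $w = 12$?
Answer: $-1660$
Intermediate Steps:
$O{\left(q,r \right)} = -63$ ($O{\left(q,r \right)} = \left(-9\right) 7 = -63$)
$W{\left(s,V \right)} = 12 + 4 s^{2} + 12 V$ ($W{\left(s,V \right)} = \left(4 s s + 12 V\right) + 12 = \left(4 s^{2} + 12 V\right) + 12 = 12 + 4 s^{2} + 12 V$)
$W{\left(5,-11 \right)} \left(O{\left(-8,7 \right)} + 146\right) = \left(12 + 4 \cdot 5^{2} + 12 \left(-11\right)\right) \left(-63 + 146\right) = \left(12 + 4 \cdot 25 - 132\right) 83 = \left(12 + 100 - 132\right) 83 = \left(-20\right) 83 = -1660$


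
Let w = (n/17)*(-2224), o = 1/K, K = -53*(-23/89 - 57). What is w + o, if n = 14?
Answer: -8409458455/4591496 ≈ -1831.5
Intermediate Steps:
K = 270088/89 (K = -53*(-23*1/89 - 57) = -53*(-23/89 - 57) = -53*(-5096/89) = 270088/89 ≈ 3034.7)
o = 89/270088 (o = 1/(270088/89) = 89/270088 ≈ 0.00032952)
w = -31136/17 (w = (14/17)*(-2224) = -31136/17 ≈ -1831.5)
w + o = -31136/17 + 89/270088 = -8409458455/4591496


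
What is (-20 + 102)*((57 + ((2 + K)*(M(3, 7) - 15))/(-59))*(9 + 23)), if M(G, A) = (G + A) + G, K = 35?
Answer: 9018688/59 ≈ 1.5286e+5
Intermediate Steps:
M(G, A) = A + 2*G (M(G, A) = (A + G) + G = A + 2*G)
(-20 + 102)*((57 + ((2 + K)*(M(3, 7) - 15))/(-59))*(9 + 23)) = (-20 + 102)*((57 + ((2 + 35)*((7 + 2*3) - 15))/(-59))*(9 + 23)) = 82*((57 + (37*((7 + 6) - 15))*(-1/59))*32) = 82*((57 + (37*(13 - 15))*(-1/59))*32) = 82*((57 + (37*(-2))*(-1/59))*32) = 82*((57 - 74*(-1/59))*32) = 82*((57 + 74/59)*32) = 82*((3437/59)*32) = 82*(109984/59) = 9018688/59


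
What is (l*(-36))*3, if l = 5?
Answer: -540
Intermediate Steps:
(l*(-36))*3 = (5*(-36))*3 = -180*3 = -540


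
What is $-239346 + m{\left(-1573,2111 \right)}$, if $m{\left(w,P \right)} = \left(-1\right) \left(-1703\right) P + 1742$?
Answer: $3357429$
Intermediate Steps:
$m{\left(w,P \right)} = 1742 + 1703 P$ ($m{\left(w,P \right)} = 1703 P + 1742 = 1742 + 1703 P$)
$-239346 + m{\left(-1573,2111 \right)} = -239346 + \left(1742 + 1703 \cdot 2111\right) = -239346 + \left(1742 + 3595033\right) = -239346 + 3596775 = 3357429$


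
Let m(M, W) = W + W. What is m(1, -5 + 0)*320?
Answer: -3200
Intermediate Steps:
m(M, W) = 2*W
m(1, -5 + 0)*320 = (2*(-5 + 0))*320 = (2*(-5))*320 = -10*320 = -3200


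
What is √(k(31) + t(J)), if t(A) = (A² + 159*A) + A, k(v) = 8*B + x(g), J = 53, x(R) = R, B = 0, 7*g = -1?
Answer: √553154/7 ≈ 106.25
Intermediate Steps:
g = -⅐ (g = (⅐)*(-1) = -⅐ ≈ -0.14286)
k(v) = -⅐ (k(v) = 8*0 - ⅐ = 0 - ⅐ = -⅐)
t(A) = A² + 160*A
√(k(31) + t(J)) = √(-⅐ + 53*(160 + 53)) = √(-⅐ + 53*213) = √(-⅐ + 11289) = √(79022/7) = √553154/7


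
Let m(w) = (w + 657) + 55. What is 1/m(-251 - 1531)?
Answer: -1/1070 ≈ -0.00093458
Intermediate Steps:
m(w) = 712 + w (m(w) = (657 + w) + 55 = 712 + w)
1/m(-251 - 1531) = 1/(712 + (-251 - 1531)) = 1/(712 - 1782) = 1/(-1070) = -1/1070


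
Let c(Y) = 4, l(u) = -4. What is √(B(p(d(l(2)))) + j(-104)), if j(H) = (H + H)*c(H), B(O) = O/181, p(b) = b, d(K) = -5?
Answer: 3*I*√3028673/181 ≈ 28.845*I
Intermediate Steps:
B(O) = O/181 (B(O) = O*(1/181) = O/181)
j(H) = 8*H (j(H) = (H + H)*4 = (2*H)*4 = 8*H)
√(B(p(d(l(2)))) + j(-104)) = √((1/181)*(-5) + 8*(-104)) = √(-5/181 - 832) = √(-150597/181) = 3*I*√3028673/181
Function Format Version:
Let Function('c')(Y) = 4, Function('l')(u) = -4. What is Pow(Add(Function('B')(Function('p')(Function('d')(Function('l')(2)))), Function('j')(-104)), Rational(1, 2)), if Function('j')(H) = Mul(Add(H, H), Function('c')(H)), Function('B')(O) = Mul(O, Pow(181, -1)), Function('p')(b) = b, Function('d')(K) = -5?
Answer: Mul(Rational(3, 181), I, Pow(3028673, Rational(1, 2))) ≈ Mul(28.845, I)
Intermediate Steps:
Function('B')(O) = Mul(Rational(1, 181), O) (Function('B')(O) = Mul(O, Rational(1, 181)) = Mul(Rational(1, 181), O))
Function('j')(H) = Mul(8, H) (Function('j')(H) = Mul(Add(H, H), 4) = Mul(Mul(2, H), 4) = Mul(8, H))
Pow(Add(Function('B')(Function('p')(Function('d')(Function('l')(2)))), Function('j')(-104)), Rational(1, 2)) = Pow(Add(Mul(Rational(1, 181), -5), Mul(8, -104)), Rational(1, 2)) = Pow(Add(Rational(-5, 181), -832), Rational(1, 2)) = Pow(Rational(-150597, 181), Rational(1, 2)) = Mul(Rational(3, 181), I, Pow(3028673, Rational(1, 2)))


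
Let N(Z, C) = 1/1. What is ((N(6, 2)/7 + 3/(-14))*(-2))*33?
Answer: 33/7 ≈ 4.7143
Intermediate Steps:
N(Z, C) = 1
((N(6, 2)/7 + 3/(-14))*(-2))*33 = ((1/7 + 3/(-14))*(-2))*33 = ((1*(⅐) + 3*(-1/14))*(-2))*33 = ((⅐ - 3/14)*(-2))*33 = -1/14*(-2)*33 = (⅐)*33 = 33/7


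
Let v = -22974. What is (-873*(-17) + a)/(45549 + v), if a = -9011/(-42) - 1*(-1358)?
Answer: 689369/948150 ≈ 0.72707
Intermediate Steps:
a = 66047/42 (a = -9011*(-1/42) + 1358 = 9011/42 + 1358 = 66047/42 ≈ 1572.5)
(-873*(-17) + a)/(45549 + v) = (-873*(-17) + 66047/42)/(45549 - 22974) = (14841 + 66047/42)/22575 = (689369/42)*(1/22575) = 689369/948150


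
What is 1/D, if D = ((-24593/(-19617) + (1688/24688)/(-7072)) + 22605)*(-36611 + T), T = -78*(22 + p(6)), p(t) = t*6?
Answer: -32932705728/30624394547280796655 ≈ -1.0754e-9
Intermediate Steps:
p(t) = 6*t
T = -4524 (T = -78*(22 + 6*6) = -78*(22 + 36) = -78*58 = -4524)
D = -30624394547280796655/32932705728 (D = ((-24593/(-19617) + (1688/24688)/(-7072)) + 22605)*(-36611 - 4524) = ((-24593*(-1/19617) + (1688*(1/24688))*(-1/7072)) + 22605)*(-41135) = ((24593/19617 + (211/3086)*(-1/7072)) + 22605)*(-41135) = ((24593/19617 - 211/21824192) + 22605)*(-41135) = (41286016513/32932705728 + 22605)*(-41135) = (744485098997953/32932705728)*(-41135) = -30624394547280796655/32932705728 ≈ -9.2991e+8)
1/D = 1/(-30624394547280796655/32932705728) = -32932705728/30624394547280796655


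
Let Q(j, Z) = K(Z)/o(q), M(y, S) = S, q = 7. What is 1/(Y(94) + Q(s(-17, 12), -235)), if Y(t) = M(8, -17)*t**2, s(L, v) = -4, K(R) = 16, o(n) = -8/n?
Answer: -1/150226 ≈ -6.6566e-6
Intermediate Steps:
Q(j, Z) = -14 (Q(j, Z) = 16/((-8/7)) = 16/((-8*1/7)) = 16/(-8/7) = 16*(-7/8) = -14)
Y(t) = -17*t**2
1/(Y(94) + Q(s(-17, 12), -235)) = 1/(-17*94**2 - 14) = 1/(-17*8836 - 14) = 1/(-150212 - 14) = 1/(-150226) = -1/150226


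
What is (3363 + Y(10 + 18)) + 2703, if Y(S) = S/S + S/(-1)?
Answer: 6039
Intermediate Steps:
Y(S) = 1 - S (Y(S) = 1 + S*(-1) = 1 - S)
(3363 + Y(10 + 18)) + 2703 = (3363 + (1 - (10 + 18))) + 2703 = (3363 + (1 - 1*28)) + 2703 = (3363 + (1 - 28)) + 2703 = (3363 - 27) + 2703 = 3336 + 2703 = 6039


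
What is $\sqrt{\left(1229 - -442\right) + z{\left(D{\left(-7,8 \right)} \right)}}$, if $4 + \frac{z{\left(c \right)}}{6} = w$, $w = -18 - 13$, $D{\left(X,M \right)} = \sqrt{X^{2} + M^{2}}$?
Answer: $\sqrt{1461} \approx 38.223$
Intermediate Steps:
$D{\left(X,M \right)} = \sqrt{M^{2} + X^{2}}$
$w = -31$ ($w = -18 - 13 = -31$)
$z{\left(c \right)} = -210$ ($z{\left(c \right)} = -24 + 6 \left(-31\right) = -24 - 186 = -210$)
$\sqrt{\left(1229 - -442\right) + z{\left(D{\left(-7,8 \right)} \right)}} = \sqrt{\left(1229 - -442\right) - 210} = \sqrt{\left(1229 + 442\right) - 210} = \sqrt{1671 - 210} = \sqrt{1461}$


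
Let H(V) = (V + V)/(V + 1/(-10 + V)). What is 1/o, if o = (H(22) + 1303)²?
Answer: 70225/119593547329 ≈ 5.8720e-7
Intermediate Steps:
H(V) = 2*V/(V + 1/(-10 + V)) (H(V) = (2*V)/(V + 1/(-10 + V)) = 2*V/(V + 1/(-10 + V)))
o = 119593547329/70225 (o = (2*22*(-10 + 22)/(1 + 22² - 10*22) + 1303)² = (2*22*12/(1 + 484 - 220) + 1303)² = (2*22*12/265 + 1303)² = (2*22*(1/265)*12 + 1303)² = (528/265 + 1303)² = (345823/265)² = 119593547329/70225 ≈ 1.7030e+6)
1/o = 1/(119593547329/70225) = 70225/119593547329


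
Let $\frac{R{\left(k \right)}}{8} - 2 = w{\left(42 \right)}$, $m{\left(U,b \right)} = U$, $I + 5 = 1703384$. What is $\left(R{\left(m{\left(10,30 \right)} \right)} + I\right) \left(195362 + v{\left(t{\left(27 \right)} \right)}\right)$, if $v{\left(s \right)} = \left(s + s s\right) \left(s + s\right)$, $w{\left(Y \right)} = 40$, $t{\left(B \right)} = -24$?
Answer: $287699537190$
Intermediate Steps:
$I = 1703379$ ($I = -5 + 1703384 = 1703379$)
$R{\left(k \right)} = 336$ ($R{\left(k \right)} = 16 + 8 \cdot 40 = 16 + 320 = 336$)
$v{\left(s \right)} = 2 s \left(s + s^{2}\right)$ ($v{\left(s \right)} = \left(s + s^{2}\right) 2 s = 2 s \left(s + s^{2}\right)$)
$\left(R{\left(m{\left(10,30 \right)} \right)} + I\right) \left(195362 + v{\left(t{\left(27 \right)} \right)}\right) = \left(336 + 1703379\right) \left(195362 + 2 \left(-24\right)^{2} \left(1 - 24\right)\right) = 1703715 \left(195362 + 2 \cdot 576 \left(-23\right)\right) = 1703715 \left(195362 - 26496\right) = 1703715 \cdot 168866 = 287699537190$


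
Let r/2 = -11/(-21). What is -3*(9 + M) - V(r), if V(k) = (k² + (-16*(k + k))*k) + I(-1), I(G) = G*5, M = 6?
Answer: -2636/441 ≈ -5.9773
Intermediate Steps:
r = 22/21 (r = 2*(-11/(-21)) = 2*(-11*(-1/21)) = 2*(11/21) = 22/21 ≈ 1.0476)
I(G) = 5*G
V(k) = -5 - 31*k² (V(k) = (k² + (-16*(k + k))*k) + 5*(-1) = (k² + (-32*k)*k) - 5 = (k² - 32*k²) - 5 = -31*k² - 5 = -5 - 31*k²)
-3*(9 + M) - V(r) = -3*(9 + 6) - (-5 - 31*(22/21)²) = -3*15 - (-5 - 31*484/441) = -45 - (-5 - 15004/441) = -45 - 1*(-17209/441) = -45 + 17209/441 = -2636/441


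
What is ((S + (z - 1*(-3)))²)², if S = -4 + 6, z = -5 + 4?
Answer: 256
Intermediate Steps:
z = -1
S = 2
((S + (z - 1*(-3)))²)² = ((2 + (-1 - 1*(-3)))²)² = ((2 + (-1 + 3))²)² = ((2 + 2)²)² = (4²)² = 16² = 256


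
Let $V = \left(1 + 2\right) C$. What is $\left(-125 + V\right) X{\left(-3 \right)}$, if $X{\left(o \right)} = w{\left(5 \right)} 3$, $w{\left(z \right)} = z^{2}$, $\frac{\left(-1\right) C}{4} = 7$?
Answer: $-15675$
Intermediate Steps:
$C = -28$ ($C = \left(-4\right) 7 = -28$)
$X{\left(o \right)} = 75$ ($X{\left(o \right)} = 5^{2} \cdot 3 = 25 \cdot 3 = 75$)
$V = -84$ ($V = \left(1 + 2\right) \left(-28\right) = 3 \left(-28\right) = -84$)
$\left(-125 + V\right) X{\left(-3 \right)} = \left(-125 - 84\right) 75 = \left(-209\right) 75 = -15675$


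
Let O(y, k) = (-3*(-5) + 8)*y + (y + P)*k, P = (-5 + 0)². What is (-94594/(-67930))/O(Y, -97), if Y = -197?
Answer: 47297/412776645 ≈ 0.00011458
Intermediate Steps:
P = 25 (P = (-5)² = 25)
O(y, k) = 23*y + k*(25 + y) (O(y, k) = (-3*(-5) + 8)*y + (y + 25)*k = (15 + 8)*y + (25 + y)*k = 23*y + k*(25 + y))
(-94594/(-67930))/O(Y, -97) = (-94594/(-67930))/(23*(-197) + 25*(-97) - 97*(-197)) = (-94594*(-1/67930))/(-4531 - 2425 + 19109) = (47297/33965)/12153 = (47297/33965)*(1/12153) = 47297/412776645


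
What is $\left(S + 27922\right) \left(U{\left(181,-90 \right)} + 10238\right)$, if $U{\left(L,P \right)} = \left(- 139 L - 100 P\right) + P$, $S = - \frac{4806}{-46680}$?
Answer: $- \frac{1305793339571}{7780} \approx -1.6784 \cdot 10^{8}$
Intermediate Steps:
$S = \frac{801}{7780}$ ($S = \left(-4806\right) \left(- \frac{1}{46680}\right) = \frac{801}{7780} \approx 0.10296$)
$U{\left(L,P \right)} = - 139 L - 99 P$
$\left(S + 27922\right) \left(U{\left(181,-90 \right)} + 10238\right) = \left(\frac{801}{7780} + 27922\right) \left(\left(\left(-139\right) 181 - -8910\right) + 10238\right) = \frac{217233961 \left(\left(-25159 + 8910\right) + 10238\right)}{7780} = \frac{217233961 \left(-16249 + 10238\right)}{7780} = \frac{217233961}{7780} \left(-6011\right) = - \frac{1305793339571}{7780}$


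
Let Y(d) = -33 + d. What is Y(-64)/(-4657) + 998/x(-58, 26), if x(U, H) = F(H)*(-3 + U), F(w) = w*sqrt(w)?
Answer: 97/4657 - 499*sqrt(26)/20618 ≈ -0.10258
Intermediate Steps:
F(w) = w**(3/2)
x(U, H) = H**(3/2)*(-3 + U)
Y(-64)/(-4657) + 998/x(-58, 26) = (-33 - 64)/(-4657) + 998/((26**(3/2)*(-3 - 58))) = -97*(-1/4657) + 998/(((26*sqrt(26))*(-61))) = 97/4657 + 998/((-1586*sqrt(26))) = 97/4657 + 998*(-sqrt(26)/41236) = 97/4657 - 499*sqrt(26)/20618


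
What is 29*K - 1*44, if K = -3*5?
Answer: -479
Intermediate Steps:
K = -15
29*K - 1*44 = 29*(-15) - 1*44 = -435 - 44 = -479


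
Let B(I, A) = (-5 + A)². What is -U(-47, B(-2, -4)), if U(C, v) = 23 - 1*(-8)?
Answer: -31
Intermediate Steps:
U(C, v) = 31 (U(C, v) = 23 + 8 = 31)
-U(-47, B(-2, -4)) = -1*31 = -31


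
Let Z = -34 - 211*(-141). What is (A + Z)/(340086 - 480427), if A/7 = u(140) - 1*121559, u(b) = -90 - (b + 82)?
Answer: 823380/140341 ≈ 5.8670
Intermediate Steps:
Z = 29717 (Z = -34 + 29751 = 29717)
u(b) = -172 - b (u(b) = -90 - (82 + b) = -90 + (-82 - b) = -172 - b)
A = -853097 (A = 7*((-172 - 1*140) - 1*121559) = 7*((-172 - 140) - 121559) = 7*(-312 - 121559) = 7*(-121871) = -853097)
(A + Z)/(340086 - 480427) = (-853097 + 29717)/(340086 - 480427) = -823380/(-140341) = -823380*(-1/140341) = 823380/140341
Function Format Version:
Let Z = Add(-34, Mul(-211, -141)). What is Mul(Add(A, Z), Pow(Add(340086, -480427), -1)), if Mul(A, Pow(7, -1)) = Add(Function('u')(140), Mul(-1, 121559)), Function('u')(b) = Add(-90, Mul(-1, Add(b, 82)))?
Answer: Rational(823380, 140341) ≈ 5.8670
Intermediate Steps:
Z = 29717 (Z = Add(-34, 29751) = 29717)
Function('u')(b) = Add(-172, Mul(-1, b)) (Function('u')(b) = Add(-90, Mul(-1, Add(82, b))) = Add(-90, Add(-82, Mul(-1, b))) = Add(-172, Mul(-1, b)))
A = -853097 (A = Mul(7, Add(Add(-172, Mul(-1, 140)), Mul(-1, 121559))) = Mul(7, Add(Add(-172, -140), -121559)) = Mul(7, Add(-312, -121559)) = Mul(7, -121871) = -853097)
Mul(Add(A, Z), Pow(Add(340086, -480427), -1)) = Mul(Add(-853097, 29717), Pow(Add(340086, -480427), -1)) = Mul(-823380, Pow(-140341, -1)) = Mul(-823380, Rational(-1, 140341)) = Rational(823380, 140341)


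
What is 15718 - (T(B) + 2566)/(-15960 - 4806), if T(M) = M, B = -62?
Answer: 163201246/10383 ≈ 15718.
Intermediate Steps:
15718 - (T(B) + 2566)/(-15960 - 4806) = 15718 - (-62 + 2566)/(-15960 - 4806) = 15718 - 2504/(-20766) = 15718 - 2504*(-1)/20766 = 15718 - 1*(-1252/10383) = 15718 + 1252/10383 = 163201246/10383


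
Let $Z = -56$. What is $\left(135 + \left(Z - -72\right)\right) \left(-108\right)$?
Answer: $-16308$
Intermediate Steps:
$\left(135 + \left(Z - -72\right)\right) \left(-108\right) = \left(135 - -16\right) \left(-108\right) = \left(135 + \left(-56 + 72\right)\right) \left(-108\right) = \left(135 + 16\right) \left(-108\right) = 151 \left(-108\right) = -16308$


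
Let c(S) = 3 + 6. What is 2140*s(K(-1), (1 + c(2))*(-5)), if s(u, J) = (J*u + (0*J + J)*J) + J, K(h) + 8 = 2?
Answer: 5885000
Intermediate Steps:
K(h) = -6 (K(h) = -8 + 2 = -6)
c(S) = 9
s(u, J) = J + J² + J*u (s(u, J) = (J*u + (0 + J)*J) + J = (J*u + J*J) + J = (J*u + J²) + J = (J² + J*u) + J = J + J² + J*u)
2140*s(K(-1), (1 + c(2))*(-5)) = 2140*(((1 + 9)*(-5))*(1 + (1 + 9)*(-5) - 6)) = 2140*((10*(-5))*(1 + 10*(-5) - 6)) = 2140*(-50*(1 - 50 - 6)) = 2140*(-50*(-55)) = 2140*2750 = 5885000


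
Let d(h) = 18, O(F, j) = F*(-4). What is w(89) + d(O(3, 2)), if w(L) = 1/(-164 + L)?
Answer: 1349/75 ≈ 17.987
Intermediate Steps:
O(F, j) = -4*F
w(89) + d(O(3, 2)) = 1/(-164 + 89) + 18 = 1/(-75) + 18 = -1/75 + 18 = 1349/75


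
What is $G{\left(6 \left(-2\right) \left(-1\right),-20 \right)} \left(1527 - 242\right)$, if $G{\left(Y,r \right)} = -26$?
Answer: $-33410$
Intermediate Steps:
$G{\left(6 \left(-2\right) \left(-1\right),-20 \right)} \left(1527 - 242\right) = - 26 \left(1527 - 242\right) = \left(-26\right) 1285 = -33410$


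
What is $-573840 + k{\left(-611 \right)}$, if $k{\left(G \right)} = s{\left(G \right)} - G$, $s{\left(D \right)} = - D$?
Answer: $-572618$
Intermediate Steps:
$k{\left(G \right)} = - 2 G$ ($k{\left(G \right)} = - G - G = - 2 G$)
$-573840 + k{\left(-611 \right)} = -573840 - -1222 = -573840 + 1222 = -572618$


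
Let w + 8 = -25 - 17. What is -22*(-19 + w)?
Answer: 1518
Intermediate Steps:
w = -50 (w = -8 + (-25 - 17) = -8 - 42 = -50)
-22*(-19 + w) = -22*(-19 - 50) = -22*(-69) = 1518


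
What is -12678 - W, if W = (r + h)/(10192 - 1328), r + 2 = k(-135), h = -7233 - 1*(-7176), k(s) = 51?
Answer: -14047223/1108 ≈ -12678.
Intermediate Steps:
h = -57 (h = -7233 + 7176 = -57)
r = 49 (r = -2 + 51 = 49)
W = -1/1108 (W = (49 - 57)/(10192 - 1328) = -8/8864 = -8*1/8864 = -1/1108 ≈ -0.00090253)
-12678 - W = -12678 - 1*(-1/1108) = -12678 + 1/1108 = -14047223/1108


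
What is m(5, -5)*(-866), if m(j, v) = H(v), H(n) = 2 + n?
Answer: 2598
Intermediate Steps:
m(j, v) = 2 + v
m(5, -5)*(-866) = (2 - 5)*(-866) = -3*(-866) = 2598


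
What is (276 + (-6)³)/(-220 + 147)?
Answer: -60/73 ≈ -0.82192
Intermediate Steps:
(276 + (-6)³)/(-220 + 147) = (276 - 216)/(-73) = 60*(-1/73) = -60/73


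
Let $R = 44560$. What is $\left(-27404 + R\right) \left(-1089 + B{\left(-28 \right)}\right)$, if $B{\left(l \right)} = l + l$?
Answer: $-19643620$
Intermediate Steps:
$B{\left(l \right)} = 2 l$
$\left(-27404 + R\right) \left(-1089 + B{\left(-28 \right)}\right) = \left(-27404 + 44560\right) \left(-1089 + 2 \left(-28\right)\right) = 17156 \left(-1089 - 56\right) = 17156 \left(-1145\right) = -19643620$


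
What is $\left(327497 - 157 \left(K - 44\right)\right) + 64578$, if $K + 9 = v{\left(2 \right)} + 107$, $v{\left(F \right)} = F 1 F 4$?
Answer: $381085$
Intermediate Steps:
$v{\left(F \right)} = 4 F^{2}$ ($v{\left(F \right)} = F F 4 = F^{2} \cdot 4 = 4 F^{2}$)
$K = 114$ ($K = -9 + \left(4 \cdot 2^{2} + 107\right) = -9 + \left(4 \cdot 4 + 107\right) = -9 + \left(16 + 107\right) = -9 + 123 = 114$)
$\left(327497 - 157 \left(K - 44\right)\right) + 64578 = \left(327497 - 157 \left(114 - 44\right)\right) + 64578 = \left(327497 - 10990\right) + 64578 = 316507 + 64578 = 381085$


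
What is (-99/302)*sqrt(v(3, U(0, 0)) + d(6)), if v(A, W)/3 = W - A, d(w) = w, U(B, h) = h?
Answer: -99*I*sqrt(3)/302 ≈ -0.56779*I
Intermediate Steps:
v(A, W) = -3*A + 3*W (v(A, W) = 3*(W - A) = -3*A + 3*W)
(-99/302)*sqrt(v(3, U(0, 0)) + d(6)) = (-99/302)*sqrt((-3*3 + 3*0) + 6) = (-99*1/302)*sqrt((-9 + 0) + 6) = -99*sqrt(-9 + 6)/302 = -99*I*sqrt(3)/302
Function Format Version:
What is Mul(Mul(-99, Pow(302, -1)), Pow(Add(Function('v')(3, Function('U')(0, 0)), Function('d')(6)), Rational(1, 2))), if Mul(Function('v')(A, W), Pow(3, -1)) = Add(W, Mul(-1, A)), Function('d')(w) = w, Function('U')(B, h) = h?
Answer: Mul(Rational(-99, 302), I, Pow(3, Rational(1, 2))) ≈ Mul(-0.56779, I)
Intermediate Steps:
Function('v')(A, W) = Add(Mul(-3, A), Mul(3, W)) (Function('v')(A, W) = Mul(3, Add(W, Mul(-1, A))) = Add(Mul(-3, A), Mul(3, W)))
Mul(Mul(-99, Pow(302, -1)), Pow(Add(Function('v')(3, Function('U')(0, 0)), Function('d')(6)), Rational(1, 2))) = Mul(Mul(-99, Pow(302, -1)), Pow(Add(Add(Mul(-3, 3), Mul(3, 0)), 6), Rational(1, 2))) = Mul(Mul(-99, Rational(1, 302)), Pow(Add(Add(-9, 0), 6), Rational(1, 2))) = Mul(Rational(-99, 302), Pow(Add(-9, 6), Rational(1, 2))) = Mul(Rational(-99, 302), Pow(-3, Rational(1, 2))) = Mul(Rational(-99, 302), Mul(I, Pow(3, Rational(1, 2)))) = Mul(Rational(-99, 302), I, Pow(3, Rational(1, 2)))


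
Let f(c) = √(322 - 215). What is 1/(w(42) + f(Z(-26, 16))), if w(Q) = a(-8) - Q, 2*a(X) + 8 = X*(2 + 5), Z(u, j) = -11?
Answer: -74/5369 - √107/5369 ≈ -0.015709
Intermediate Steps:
f(c) = √107
a(X) = -4 + 7*X/2 (a(X) = -4 + (X*(2 + 5))/2 = -4 + (X*7)/2 = -4 + (7*X)/2 = -4 + 7*X/2)
w(Q) = -32 - Q (w(Q) = (-4 + (7/2)*(-8)) - Q = (-4 - 28) - Q = -32 - Q)
1/(w(42) + f(Z(-26, 16))) = 1/((-32 - 1*42) + √107) = 1/((-32 - 42) + √107) = 1/(-74 + √107)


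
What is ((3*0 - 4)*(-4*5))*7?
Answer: 560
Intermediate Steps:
((3*0 - 4)*(-4*5))*7 = ((0 - 4)*(-20))*7 = -4*(-20)*7 = 80*7 = 560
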